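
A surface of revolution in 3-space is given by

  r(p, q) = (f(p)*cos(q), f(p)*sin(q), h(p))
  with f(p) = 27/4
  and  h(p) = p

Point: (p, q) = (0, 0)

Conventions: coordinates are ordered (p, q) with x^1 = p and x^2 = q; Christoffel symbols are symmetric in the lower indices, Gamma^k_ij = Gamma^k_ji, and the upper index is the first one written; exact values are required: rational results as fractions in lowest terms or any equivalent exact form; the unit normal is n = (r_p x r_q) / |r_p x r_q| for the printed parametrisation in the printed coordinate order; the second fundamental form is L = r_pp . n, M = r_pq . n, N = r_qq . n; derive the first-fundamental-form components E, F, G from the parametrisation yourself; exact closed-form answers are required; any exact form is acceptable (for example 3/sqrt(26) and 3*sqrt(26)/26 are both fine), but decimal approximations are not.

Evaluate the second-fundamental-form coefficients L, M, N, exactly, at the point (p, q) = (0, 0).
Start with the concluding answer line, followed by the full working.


Answer: L = 0, M = 0, N = 27/4

f = 27/4, f' = 0, f'' = 0, h' = 1, h'' = 0
E = 1, F = 0, G = 729/16; answer radicand W^2 = 1
unnormalised second-form numerators: l = 0, m = 0, n = 27/4; L = l/sqrt(1), and similarly M = m/sqrt(W^2), N = n/sqrt(W^2)


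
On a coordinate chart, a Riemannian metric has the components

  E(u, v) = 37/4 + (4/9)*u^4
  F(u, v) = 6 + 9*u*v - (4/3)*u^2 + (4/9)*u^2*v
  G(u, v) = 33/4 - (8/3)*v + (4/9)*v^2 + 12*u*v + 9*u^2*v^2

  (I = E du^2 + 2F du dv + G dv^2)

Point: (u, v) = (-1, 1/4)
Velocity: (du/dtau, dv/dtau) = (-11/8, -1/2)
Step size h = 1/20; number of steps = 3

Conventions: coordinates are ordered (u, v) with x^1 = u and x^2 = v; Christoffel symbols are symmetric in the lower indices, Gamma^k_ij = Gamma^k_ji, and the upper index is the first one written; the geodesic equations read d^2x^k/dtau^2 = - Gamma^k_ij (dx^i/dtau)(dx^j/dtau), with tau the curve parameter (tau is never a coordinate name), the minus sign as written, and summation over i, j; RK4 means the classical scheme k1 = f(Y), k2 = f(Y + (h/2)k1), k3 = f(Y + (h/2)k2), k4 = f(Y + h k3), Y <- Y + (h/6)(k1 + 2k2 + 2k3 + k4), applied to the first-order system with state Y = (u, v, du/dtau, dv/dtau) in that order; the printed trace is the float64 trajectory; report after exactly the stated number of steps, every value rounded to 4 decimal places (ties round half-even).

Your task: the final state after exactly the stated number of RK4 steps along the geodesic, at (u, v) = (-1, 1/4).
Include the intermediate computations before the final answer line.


f(Y) = (du/dtau, dv/dtau, -Gamma^u_ij Y'^i Y'^j, -Gamma^v_ij Y'^i Y'^j) with the Gammas evaluated at the stage position; h = 0.050000; intermediate values shown to 6 dp
step 0: u = -1.0000, v = 0.2500, du/dtau = -1.3750, dv/dtau = -0.5000
step 1:
  k1: at (u, v) = (-1.000000, 0.250000), (du/dtau, dv/dtau) = (-1.375000, -0.500000); Gamma_uuu = -0.376215, Gamma_uuv = -0.054147, Gamma_uvv = -0.835009, Gamma_vuu = 1.091198, Gamma_vuv = 0.207664, Gamma_vvv = -0.553096; k1 = (-1.375000, -0.500000, 0.994486, -2.210309)
  k2: at (u, v) = (-1.034375, 0.237500), (du/dtau, dv/dtau) = (-1.350138, -0.555258); Gamma_uuu = -0.371963, Gamma_uuv = -0.049526, Gamma_uvv = -0.850050, Gamma_vuu = 1.068989, Gamma_vuv = 0.195246, Gamma_vvv = -0.581037; k2 = (-1.350138, -0.555258, 1.014377, -2.062232)
  k3: at (u, v) = (-1.033753, 0.236119), (du/dtau, dv/dtau) = (-1.349641, -0.551556); Gamma_uuu = -0.372393, Gamma_uuv = -0.049648, Gamma_uvv = -0.848831, Gamma_vuu = 1.064721, Gamma_vuv = 0.194516, Gamma_vvv = -0.579931; k3 = (-1.349641, -0.551556, 1.010467, -2.052595)
  k4: at (u, v) = (-1.067482, 0.222422), (du/dtau, dv/dtau) = (-1.324477, -0.602630); Gamma_uuu = -0.369760, Gamma_uuv = -0.045475, Gamma_uvv = -0.861716, Gamma_vuu = 1.039086, Gamma_vuv = 0.181926, Gamma_vvv = -0.607370; k4 = (-1.324477, -0.602630, 1.034183, -1.892645)
  Y <- Y + (h/6)(k1 + 2k2 + 2k3 + k4): u = -1.0675, v = 0.2224, du/dtau = -1.3243, dv/dtau = -0.6028
step 2:
  k1: at (u, v) = (-1.067492, 0.222365), (du/dtau, dv/dtau) = (-1.324347, -0.602772); Gamma_uuu = -0.369773, Gamma_uuv = -0.045474, Gamma_uvv = -0.861686, Gamma_vuu = 1.038925, Gamma_vuv = 0.181890, Gamma_vvv = -0.607357; k1 = (-1.324347, -0.602772, 1.034224, -1.891890)
  k2: at (u, v) = (-1.100601, 0.207295), (du/dtau, dv/dtau) = (-1.298491, -0.650069); Gamma_uuu = -0.368750, Gamma_uuv = -0.041670, Gamma_uvv = -0.872120, Gamma_vuu = 1.009495, Gamma_vuv = 0.168888, Gamma_vvv = -0.634142; k2 = (-1.298491, -0.650069, 1.060638, -1.719227)
  k3: at (u, v) = (-1.099954, 0.206113), (du/dtau, dv/dtau) = (-1.297831, -0.645752); Gamma_uuu = -0.369148, Gamma_uuv = -0.041751, Gamma_uvv = -0.870909, Gamma_vuu = 1.005952, Gamma_vuv = 0.168222, Gamma_vvv = -0.633016; k3 = (-1.297831, -0.645752, 1.054927, -1.712393)
  k4: at (u, v) = (-1.132383, 0.190077), (du/dtau, dv/dtau) = (-1.271601, -0.688391); Gamma_uuu = -0.369564, Gamma_uuv = -0.038196, Gamma_uvv = -0.878843, Gamma_vuu = 0.974158, Gamma_vuv = 0.154877, Gamma_vvv = -0.659066; k4 = (-1.271601, -0.688391, 1.080912, -1.534009)
  Y <- Y + (h/6)(k1 + 2k2 + 2k3 + k4): u = -1.1324, v = 0.1900, du/dtau = -1.2715, dv/dtau = -0.6885
step 3:
  k1: at (u, v) = (-1.132397, 0.190008), (du/dtau, dv/dtau) = (-1.271461, -0.688515); Gamma_uuu = -0.369582, Gamma_uuv = -0.038194, Gamma_uvv = -0.878799, Gamma_vuu = 0.973975, Gamma_vuv = 0.154832, Gamma_vvv = -0.659050; k1 = (-1.271461, -0.688515, 1.080938, -1.533203)
  k2: at (u, v) = (-1.164183, 0.172795), (du/dtau, dv/dtau) = (-1.244438, -0.726845); Gamma_uuu = -0.371376, Gamma_uuv = -0.034799, Gamma_uvv = -0.883925, Gamma_vuu = 0.939428, Gamma_vuv = 0.140882, Gamma_vvv = -0.684202; k2 = (-1.244438, -0.726845, 1.105056, -1.348217)
  k3: at (u, v) = (-1.163508, 0.171837), (du/dtau, dv/dtau) = (-1.243835, -0.722220); Gamma_uuu = -0.371684, Gamma_uuv = -0.034835, Gamma_uvv = -0.882773, Gamma_vuu = 0.936671, Gamma_vuv = 0.140296, Gamma_vvv = -0.683095; k3 = (-1.243835, -0.722220, 1.098084, -1.344907)
  k4: at (u, v) = (-1.194589, 0.153897), (du/dtau, dv/dtau) = (-1.216557, -0.755760); Gamma_uuu = -0.374579, Gamma_uuv = -0.031488, Gamma_uvv = -0.885170, Gamma_vuu = 0.900905, Gamma_vuv = 0.125876, Gamma_vvv = -0.707326; k4 = (-1.216557, -0.755760, 1.117867, -1.160811)
  Y <- Y + (h/6)(k1 + 2k2 + 2k3 + k4): u = -1.1946, v = 0.1538, du/dtau = -1.2164, dv/dtau = -0.7559

Answer: u = -1.1946, v = 0.1538, du/dtau = -1.2164, dv/dtau = -0.7559


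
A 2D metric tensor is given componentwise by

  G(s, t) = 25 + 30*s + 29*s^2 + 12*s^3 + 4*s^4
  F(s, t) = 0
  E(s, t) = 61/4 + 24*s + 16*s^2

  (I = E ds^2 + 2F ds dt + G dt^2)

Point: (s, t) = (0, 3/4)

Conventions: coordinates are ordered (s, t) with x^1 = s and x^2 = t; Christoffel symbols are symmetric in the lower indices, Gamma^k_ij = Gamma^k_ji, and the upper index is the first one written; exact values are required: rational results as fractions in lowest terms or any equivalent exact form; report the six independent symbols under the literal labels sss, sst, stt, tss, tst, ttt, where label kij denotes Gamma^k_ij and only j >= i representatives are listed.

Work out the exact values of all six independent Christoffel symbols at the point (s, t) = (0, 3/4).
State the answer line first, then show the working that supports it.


Answer: Gamma_sss = 48/61, Gamma_sst = 0, Gamma_stt = -60/61, Gamma_tss = 0, Gamma_tst = 3/5, Gamma_ttt = 0

E = 61/4, F = 0, G = 25 at the point
E_s = 24, E_t = 0, F_s = 0, F_t = 0, G_s = 30, G_t = 0
EG - F^2 = 1525/4;  g^inv = (4/1525) * [[25, 0], [0, 61/4]]
first-kind symbols [ij,l] = (1/2)(d_i g_jl + d_j g_il - d_l g_ij): [ss,s] = E_s/2 = 12, [ss,t] = F_s - E_t/2 = 0, [st,s] = E_t/2 = 0, [st,t] = G_s/2 = 15, [tt,s] = F_t - G_s/2 = -15, [tt,t] = G_t/2 = 0
Gamma^s_ij = (G*[ij,s] - F*[ij,t])/(EG - F^2), Gamma^t_ij = (E*[ij,t] - F*[ij,s])/(EG - F^2)


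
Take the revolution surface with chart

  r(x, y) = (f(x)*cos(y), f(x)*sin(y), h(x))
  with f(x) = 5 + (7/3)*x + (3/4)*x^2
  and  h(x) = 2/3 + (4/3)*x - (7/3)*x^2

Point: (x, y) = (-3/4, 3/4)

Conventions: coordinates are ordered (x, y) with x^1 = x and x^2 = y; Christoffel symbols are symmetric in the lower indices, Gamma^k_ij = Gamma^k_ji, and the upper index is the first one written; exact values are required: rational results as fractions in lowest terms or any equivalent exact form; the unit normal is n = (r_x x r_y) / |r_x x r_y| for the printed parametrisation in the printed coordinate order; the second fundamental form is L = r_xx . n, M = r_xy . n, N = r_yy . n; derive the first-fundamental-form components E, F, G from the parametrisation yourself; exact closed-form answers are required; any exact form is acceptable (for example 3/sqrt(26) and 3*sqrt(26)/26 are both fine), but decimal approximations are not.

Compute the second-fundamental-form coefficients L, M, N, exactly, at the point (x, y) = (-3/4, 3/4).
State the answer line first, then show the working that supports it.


Answer: L = -32*sqrt(17)/51, M = 0, N = 235*sqrt(17)/272

f = 235/64, f' = 29/24, f'' = 3/2, h' = 29/6, h'' = -14/3
E = 14297/576, F = 0, G = 55225/4096; answer radicand W^2 = 14297/576
unnormalised second-form numerators: l = -116/9, m = 0, n = 6815/384; L = l/sqrt(14297/576), and similarly M = m/sqrt(W^2), N = n/sqrt(W^2)


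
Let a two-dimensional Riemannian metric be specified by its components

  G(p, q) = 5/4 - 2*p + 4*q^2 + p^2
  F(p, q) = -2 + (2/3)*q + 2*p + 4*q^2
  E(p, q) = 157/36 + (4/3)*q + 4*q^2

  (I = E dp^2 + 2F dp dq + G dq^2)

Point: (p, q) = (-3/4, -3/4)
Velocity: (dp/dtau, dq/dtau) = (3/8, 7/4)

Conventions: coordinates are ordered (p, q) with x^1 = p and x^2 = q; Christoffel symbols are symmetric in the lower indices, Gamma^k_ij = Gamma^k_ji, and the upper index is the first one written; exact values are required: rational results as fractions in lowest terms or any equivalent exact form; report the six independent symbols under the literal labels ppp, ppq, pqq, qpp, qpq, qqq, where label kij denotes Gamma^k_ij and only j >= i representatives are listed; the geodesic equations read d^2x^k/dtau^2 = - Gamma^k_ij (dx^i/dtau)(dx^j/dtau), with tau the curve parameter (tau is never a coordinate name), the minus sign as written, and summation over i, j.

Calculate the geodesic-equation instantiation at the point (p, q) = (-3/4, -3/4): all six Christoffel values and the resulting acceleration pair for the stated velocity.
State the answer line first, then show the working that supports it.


Answer: Gamma_ppp = 2184/8107, Gamma_ppq = -420/737, Gamma_pqq = -14505/16214, Gamma_qpp = 21008/24321, Gamma_qpq = -364/737, Gamma_qqq = -6654/8107; accelerations (d^2p/dtau^2, d^2q/dtau^2) = (894957/259424, 197187/64856)

E = 101/18, F = -7/4, G = 89/16 at the point
E_p = 0, E_q = -14/3, F_p = 2, F_q = -16/3, G_p = -7/2, G_q = -6
EG - F^2 = 8107/288;  g^inv = (288/8107) * [[89/16, 7/4], [7/4, 101/18]]
first-kind symbols [ij,l] = (1/2)(d_i g_jl + d_j g_il - d_l g_ij): [pp,p] = E_p/2 = 0, [pp,q] = F_p - E_q/2 = 13/3, [pq,p] = E_q/2 = -7/3, [pq,q] = G_p/2 = -7/4, [qq,p] = F_q - G_p/2 = -43/12, [qq,q] = G_q/2 = -3
Gamma^p_ij = (G*[ij,p] - F*[ij,q])/(EG - F^2), Gamma^q_ij = (E*[ij,q] - F*[ij,p])/(EG - F^2)
Gamma_ppp = 2184/8107, Gamma_ppq = -420/737, Gamma_pqq = -14505/16214, Gamma_qpp = 21008/24321, Gamma_qpq = -364/737, Gamma_qqq = -6654/8107
d^2p/dtau^2 = -(Gamma_ppp*(3/8)^2 + 2*Gamma_ppq*(3/8)*(7/4) + Gamma_pqq*(7/4)^2) = 894957/259424
d^2q/dtau^2 = -(Gamma_qpp*(3/8)^2 + 2*Gamma_qpq*(3/8)*(7/4) + Gamma_qqq*(7/4)^2) = 197187/64856


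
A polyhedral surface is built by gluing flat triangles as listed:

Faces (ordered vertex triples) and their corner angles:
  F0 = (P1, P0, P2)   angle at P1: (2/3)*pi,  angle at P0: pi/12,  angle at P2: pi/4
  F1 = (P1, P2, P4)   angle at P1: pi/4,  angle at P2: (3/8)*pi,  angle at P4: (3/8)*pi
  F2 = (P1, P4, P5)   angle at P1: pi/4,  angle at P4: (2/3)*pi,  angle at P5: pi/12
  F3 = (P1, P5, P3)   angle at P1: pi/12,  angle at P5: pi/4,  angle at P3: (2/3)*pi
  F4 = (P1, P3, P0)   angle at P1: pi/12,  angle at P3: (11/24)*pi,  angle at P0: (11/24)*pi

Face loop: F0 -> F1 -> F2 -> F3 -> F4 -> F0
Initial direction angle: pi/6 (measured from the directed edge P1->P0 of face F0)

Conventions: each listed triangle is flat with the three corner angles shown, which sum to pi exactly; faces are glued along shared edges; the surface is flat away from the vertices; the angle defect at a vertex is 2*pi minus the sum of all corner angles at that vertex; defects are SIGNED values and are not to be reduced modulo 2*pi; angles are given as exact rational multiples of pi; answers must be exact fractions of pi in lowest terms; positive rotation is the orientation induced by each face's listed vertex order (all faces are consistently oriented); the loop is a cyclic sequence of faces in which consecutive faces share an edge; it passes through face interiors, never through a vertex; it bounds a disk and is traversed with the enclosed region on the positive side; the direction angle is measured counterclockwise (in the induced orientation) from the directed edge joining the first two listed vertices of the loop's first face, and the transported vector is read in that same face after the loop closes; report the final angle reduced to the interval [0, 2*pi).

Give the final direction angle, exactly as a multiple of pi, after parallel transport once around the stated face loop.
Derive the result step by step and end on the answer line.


enclosed vertex P1: corner angles sum to (4/3)*pi, defect = 2*pi - (4/3)*pi = (2/3)*pi
by Gauss-Bonnet the loop rotates the vector by the enclosed defect sum (positive orientation, mod 2*pi)
final angle = pi/6 + (2/3)*pi = (5/6)*pi (mod 2*pi)

Answer: final direction angle = (5/6)*pi


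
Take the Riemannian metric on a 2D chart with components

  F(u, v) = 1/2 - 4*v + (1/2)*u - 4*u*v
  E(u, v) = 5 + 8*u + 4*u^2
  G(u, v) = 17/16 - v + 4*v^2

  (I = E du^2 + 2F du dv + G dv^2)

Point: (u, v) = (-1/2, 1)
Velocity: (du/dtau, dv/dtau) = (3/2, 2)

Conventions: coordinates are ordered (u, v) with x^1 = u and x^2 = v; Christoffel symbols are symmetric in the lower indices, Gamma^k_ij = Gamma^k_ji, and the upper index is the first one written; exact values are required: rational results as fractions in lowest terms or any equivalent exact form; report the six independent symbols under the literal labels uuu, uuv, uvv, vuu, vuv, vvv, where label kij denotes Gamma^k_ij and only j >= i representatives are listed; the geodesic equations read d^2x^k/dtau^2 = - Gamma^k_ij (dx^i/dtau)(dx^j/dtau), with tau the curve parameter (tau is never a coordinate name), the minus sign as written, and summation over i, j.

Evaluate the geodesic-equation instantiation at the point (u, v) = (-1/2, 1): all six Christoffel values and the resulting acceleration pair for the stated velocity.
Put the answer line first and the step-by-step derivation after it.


Answer: Gamma_uuu = 32/81, Gamma_uuv = 0, Gamma_uvv = -32/81, Gamma_vuu = -56/81, Gamma_vuv = 0, Gamma_vvv = 56/81; accelerations (d^2u/dtau^2, d^2v/dtau^2) = (56/81, -98/81)

E = 2, F = -7/4, G = 65/16 at the point
E_u = 4, E_v = 0, F_u = -7/2, F_v = -2, G_u = 0, G_v = 7
EG - F^2 = 81/16;  g^inv = (16/81) * [[65/16, 7/4], [7/4, 2]]
first-kind symbols [ij,l] = (1/2)(d_i g_jl + d_j g_il - d_l g_ij): [uu,u] = E_u/2 = 2, [uu,v] = F_u - E_v/2 = -7/2, [uv,u] = E_v/2 = 0, [uv,v] = G_u/2 = 0, [vv,u] = F_v - G_u/2 = -2, [vv,v] = G_v/2 = 7/2
Gamma^u_ij = (G*[ij,u] - F*[ij,v])/(EG - F^2), Gamma^v_ij = (E*[ij,v] - F*[ij,u])/(EG - F^2)
Gamma_uuu = 32/81, Gamma_uuv = 0, Gamma_uvv = -32/81, Gamma_vuu = -56/81, Gamma_vuv = 0, Gamma_vvv = 56/81
d^2u/dtau^2 = -(Gamma_uuu*(3/2)^2 + 2*Gamma_uuv*(3/2)*(2) + Gamma_uvv*(2)^2) = 56/81
d^2v/dtau^2 = -(Gamma_vuu*(3/2)^2 + 2*Gamma_vuv*(3/2)*(2) + Gamma_vvv*(2)^2) = -98/81


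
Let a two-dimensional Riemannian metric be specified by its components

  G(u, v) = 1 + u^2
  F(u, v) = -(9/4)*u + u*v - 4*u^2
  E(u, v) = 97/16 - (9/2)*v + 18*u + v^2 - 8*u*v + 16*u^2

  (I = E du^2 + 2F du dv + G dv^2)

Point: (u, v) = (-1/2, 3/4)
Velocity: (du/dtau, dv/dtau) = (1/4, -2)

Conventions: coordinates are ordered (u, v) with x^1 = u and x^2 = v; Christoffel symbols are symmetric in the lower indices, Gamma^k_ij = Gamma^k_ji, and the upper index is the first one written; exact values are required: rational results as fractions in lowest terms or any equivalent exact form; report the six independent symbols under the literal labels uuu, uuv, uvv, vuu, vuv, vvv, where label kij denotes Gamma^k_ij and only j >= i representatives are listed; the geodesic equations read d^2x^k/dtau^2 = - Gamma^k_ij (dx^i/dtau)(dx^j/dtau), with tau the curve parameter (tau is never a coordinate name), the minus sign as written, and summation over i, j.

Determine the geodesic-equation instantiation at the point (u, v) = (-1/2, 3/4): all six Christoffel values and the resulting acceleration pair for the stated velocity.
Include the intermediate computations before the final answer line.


E = 5/4, F = -1/4, G = 5/4 at the point
E_u = -4, E_v = 1, F_u = 5/2, F_v = -1/2, G_u = -1, G_v = 0
EG - F^2 = 3/2;  g^inv = (2/3) * [[5/4, 1/4], [1/4, 5/4]]
first-kind symbols [ij,l] = (1/2)(d_i g_jl + d_j g_il - d_l g_ij): [uu,u] = E_u/2 = -2, [uu,v] = F_u - E_v/2 = 2, [uv,u] = E_v/2 = 1/2, [uv,v] = G_u/2 = -1/2, [vv,u] = F_v - G_u/2 = 0, [vv,v] = G_v/2 = 0
Gamma^u_ij = (G*[ij,u] - F*[ij,v])/(EG - F^2), Gamma^v_ij = (E*[ij,v] - F*[ij,u])/(EG - F^2)
Gamma_uuu = -4/3, Gamma_uuv = 1/3, Gamma_uvv = 0, Gamma_vuu = 4/3, Gamma_vuv = -1/3, Gamma_vvv = 0
d^2u/dtau^2 = -(Gamma_uuu*(1/4)^2 + 2*Gamma_uuv*(1/4)*(-2) + Gamma_uvv*(-2)^2) = 5/12
d^2v/dtau^2 = -(Gamma_vuu*(1/4)^2 + 2*Gamma_vuv*(1/4)*(-2) + Gamma_vvv*(-2)^2) = -5/12

Answer: Gamma_uuu = -4/3, Gamma_uuv = 1/3, Gamma_uvv = 0, Gamma_vuu = 4/3, Gamma_vuv = -1/3, Gamma_vvv = 0; accelerations (d^2u/dtau^2, d^2v/dtau^2) = (5/12, -5/12)


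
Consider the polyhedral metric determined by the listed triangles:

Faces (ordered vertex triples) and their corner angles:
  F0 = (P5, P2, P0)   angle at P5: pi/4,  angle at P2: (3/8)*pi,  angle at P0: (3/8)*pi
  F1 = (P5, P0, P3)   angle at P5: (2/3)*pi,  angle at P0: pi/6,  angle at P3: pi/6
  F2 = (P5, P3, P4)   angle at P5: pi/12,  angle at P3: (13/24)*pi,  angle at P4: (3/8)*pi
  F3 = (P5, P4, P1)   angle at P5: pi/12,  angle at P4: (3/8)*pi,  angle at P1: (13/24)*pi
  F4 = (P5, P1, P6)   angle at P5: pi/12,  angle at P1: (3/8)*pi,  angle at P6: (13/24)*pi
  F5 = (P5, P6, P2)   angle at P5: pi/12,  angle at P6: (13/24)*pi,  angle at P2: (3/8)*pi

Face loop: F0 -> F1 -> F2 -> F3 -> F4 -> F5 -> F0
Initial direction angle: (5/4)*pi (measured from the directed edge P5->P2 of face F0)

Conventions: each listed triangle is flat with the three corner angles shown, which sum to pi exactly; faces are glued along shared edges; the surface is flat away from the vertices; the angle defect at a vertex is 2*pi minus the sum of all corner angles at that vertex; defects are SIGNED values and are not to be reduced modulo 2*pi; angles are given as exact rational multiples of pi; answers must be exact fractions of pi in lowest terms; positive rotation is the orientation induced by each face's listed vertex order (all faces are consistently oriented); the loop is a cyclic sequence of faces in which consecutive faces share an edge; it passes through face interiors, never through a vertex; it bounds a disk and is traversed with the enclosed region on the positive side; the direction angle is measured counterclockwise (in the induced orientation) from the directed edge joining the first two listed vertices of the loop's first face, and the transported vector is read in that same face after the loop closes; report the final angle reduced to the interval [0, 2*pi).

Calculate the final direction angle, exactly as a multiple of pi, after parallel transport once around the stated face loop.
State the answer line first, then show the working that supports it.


Answer: final direction angle = 0

enclosed vertex P5: corner angles sum to (5/4)*pi, defect = 2*pi - (5/4)*pi = (3/4)*pi
transport around the loop rotates by the sum of enclosed defects; add to the initial angle mod 2*pi
final angle = (5/4)*pi + (3/4)*pi = 0 (mod 2*pi)


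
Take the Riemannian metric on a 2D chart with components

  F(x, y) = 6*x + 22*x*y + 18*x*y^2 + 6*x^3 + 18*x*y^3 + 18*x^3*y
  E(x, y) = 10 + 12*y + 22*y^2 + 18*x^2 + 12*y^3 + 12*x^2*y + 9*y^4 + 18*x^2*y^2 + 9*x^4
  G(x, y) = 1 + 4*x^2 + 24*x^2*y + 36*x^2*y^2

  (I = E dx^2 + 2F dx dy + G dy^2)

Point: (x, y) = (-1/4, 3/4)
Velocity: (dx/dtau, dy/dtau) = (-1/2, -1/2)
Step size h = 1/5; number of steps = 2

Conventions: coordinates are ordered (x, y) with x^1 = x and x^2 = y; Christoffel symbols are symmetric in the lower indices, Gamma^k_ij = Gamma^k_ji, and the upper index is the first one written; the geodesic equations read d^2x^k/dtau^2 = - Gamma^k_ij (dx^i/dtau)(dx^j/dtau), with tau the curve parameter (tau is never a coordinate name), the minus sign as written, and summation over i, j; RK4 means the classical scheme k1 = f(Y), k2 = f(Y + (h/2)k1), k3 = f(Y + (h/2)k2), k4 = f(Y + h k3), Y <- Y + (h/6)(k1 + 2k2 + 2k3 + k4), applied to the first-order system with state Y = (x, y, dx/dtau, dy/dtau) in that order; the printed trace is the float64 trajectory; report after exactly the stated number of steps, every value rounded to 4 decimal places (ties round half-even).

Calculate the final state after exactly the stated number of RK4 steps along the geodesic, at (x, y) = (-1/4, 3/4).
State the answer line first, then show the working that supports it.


Answer: x = -0.4754, y = 0.5580, dx/dtau = -0.6156, dy/dtau = -0.4604

f(Y) = (dx/dtau, dy/dtau, -Gamma^x_ij Y'^i Y'^j, -Gamma^y_ij Y'^i Y'^j) with the Gammas evaluated at the stage position; h = 0.200000; intermediate values shown to 6 dp
step 0: x = -0.2500, y = 0.7500, dx/dtau = -0.5000, dy/dtau = -0.5000
step 1:
  k1: at (x, y) = (-0.250000, 0.750000), (dx/dtau, dy/dtau) = (-0.500000, -0.500000); Gamma_xxx = -0.215949, Gamma_xxy = 0.935780, Gamma_xyy = -0.215949, Gamma_yxx = 0.055046, Gamma_yxy = -0.238532, Gamma_yyy = 0.055046; k1 = (-0.500000, -0.500000, -0.359915, 0.091743)
  k2: at (x, y) = (-0.300000, 0.700000), (dx/dtau, dy/dtau) = (-0.535992, -0.490826); Gamma_xxx = -0.262149, Gamma_xxy = 0.902958, Gamma_xyy = -0.262149, Gamma_yxx = 0.079413, Gamma_yxy = -0.273535, Gamma_yyy = 0.079413; k2 = (-0.535992, -0.490826, -0.336631, 0.101976)
  k3: at (x, y) = (-0.303599, 0.700917), (dx/dtau, dy/dtau) = (-0.533663, -0.489802); Gamma_xxx = -0.264318, Gamma_xxy = 0.900434, Gamma_xyy = -0.264318, Gamma_yxx = 0.080942, Gamma_yxy = -0.275739, Gamma_yyy = 0.080942; k3 = (-0.533663, -0.489802, -0.332040, 0.101680)
  k4: at (x, y) = (-0.356733, 0.652040), (dx/dtau, dy/dtau) = (-0.566408, -0.479664); Gamma_xxx = -0.311319, Gamma_xxy = 0.859930, Gamma_xyy = -0.311319, Gamma_yxx = 0.110143, Gamma_yxy = -0.304239, Gamma_yyy = 0.110143; k4 = (-0.566408, -0.479664, -0.295757, 0.104637)
  Y <- Y + (h/6)(k1 + 2k2 + 2k3 + k4): x = -0.3569, y = 0.6520, dx/dtau = -0.5664, dy/dtau = -0.4799
step 2:
  k1: at (x, y) = (-0.356857, 0.651969), (dx/dtau, dy/dtau) = (-0.566434, -0.479877); Gamma_xxx = -0.311414, Gamma_xxy = 0.859833, Gamma_xyy = -0.311414, Gamma_yxx = 0.110210, Gamma_yxy = -0.304297, Gamma_yyy = 0.110210; k1 = (-0.566434, -0.479877, -0.295807, 0.104687)
  k2: at (x, y) = (-0.413501, 0.603982), (dx/dtau, dy/dtau) = (-0.596015, -0.469408); Gamma_xxx = -0.358672, Gamma_xxy = 0.813031, Gamma_xyy = -0.358672, Gamma_yxx = 0.143430, Gamma_yxy = -0.325123, Gamma_yyy = 0.143430; k2 = (-0.596015, -0.469408, -0.248486, 0.099367)
  k3: at (x, y) = (-0.416459, 0.605029), (dx/dtau, dy/dtau) = (-0.591282, -0.469940); Gamma_xxx = -0.359876, Gamma_xxy = 0.810870, Gamma_xyy = -0.359876, Gamma_yxx = 0.144773, Gamma_yxy = -0.326200, Gamma_yyy = 0.144773; k3 = (-0.591282, -0.469940, -0.245334, 0.098694)
  k4: at (x, y) = (-0.475114, 0.557981), (dx/dtau, dy/dtau) = (-0.615501, -0.460138); Gamma_xxx = -0.405558, Gamma_xxy = 0.760828, Gamma_xyy = -0.405558, Gamma_yxx = 0.179925, Gamma_yxy = -0.337539, Gamma_yyy = 0.179925; k4 = (-0.615501, -0.460138, -0.191446, 0.084935)
  Y <- Y + (h/6)(k1 + 2k2 + 2k3 + k4): x = -0.4754, y = 0.5580, dx/dtau = -0.6156, dy/dtau = -0.4604


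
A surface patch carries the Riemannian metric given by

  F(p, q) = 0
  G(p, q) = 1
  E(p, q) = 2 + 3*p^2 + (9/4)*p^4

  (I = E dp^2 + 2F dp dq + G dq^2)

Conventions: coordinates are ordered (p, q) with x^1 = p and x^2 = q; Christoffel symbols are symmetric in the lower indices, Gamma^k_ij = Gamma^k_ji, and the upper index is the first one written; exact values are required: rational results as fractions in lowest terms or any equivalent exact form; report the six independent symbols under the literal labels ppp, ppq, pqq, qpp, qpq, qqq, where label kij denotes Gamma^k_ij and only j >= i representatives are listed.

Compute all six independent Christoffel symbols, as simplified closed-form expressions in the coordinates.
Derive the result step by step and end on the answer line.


E = 2 + 3*p^2 + (9/4)*p^4; F = 0; G = 1
Gamma^k_ij = (1/2) g^{kl} (d_i g_jl + d_j g_il - d_l g_ij), with g^inv = (1/(EG-F^2)) [[G, -F], [-F, E]]
first partials: E_p = 6*p + 9*p^3, E_q = 0, F_p = 0, F_q = 0, G_p = 0, G_q = 0
D = EG - F^2 = 2 + 3*p^2 + (9/4)*p^4
expanded: Gamma^p_pp = (G E_p - 2F F_p + F E_q)/(2D), Gamma^p_pq = (G E_q - F G_p)/(2D), Gamma^p_qq = (2G F_q - G G_p - F G_q)/(2D), Gamma^q_pp = (2E F_p - E E_q - F E_p)/(2D), Gamma^q_pq = (E G_p - F E_q)/(2D), Gamma^q_qq = (E G_q - 2F F_q + F G_p)/(2D); substitute and cancel common factors

Answer: Gamma_ppp = (18*p^3 + 12*p)/(9*p^4 + 12*p^2 + 8), Gamma_ppq = 0, Gamma_pqq = 0, Gamma_qpp = 0, Gamma_qpq = 0, Gamma_qqq = 0


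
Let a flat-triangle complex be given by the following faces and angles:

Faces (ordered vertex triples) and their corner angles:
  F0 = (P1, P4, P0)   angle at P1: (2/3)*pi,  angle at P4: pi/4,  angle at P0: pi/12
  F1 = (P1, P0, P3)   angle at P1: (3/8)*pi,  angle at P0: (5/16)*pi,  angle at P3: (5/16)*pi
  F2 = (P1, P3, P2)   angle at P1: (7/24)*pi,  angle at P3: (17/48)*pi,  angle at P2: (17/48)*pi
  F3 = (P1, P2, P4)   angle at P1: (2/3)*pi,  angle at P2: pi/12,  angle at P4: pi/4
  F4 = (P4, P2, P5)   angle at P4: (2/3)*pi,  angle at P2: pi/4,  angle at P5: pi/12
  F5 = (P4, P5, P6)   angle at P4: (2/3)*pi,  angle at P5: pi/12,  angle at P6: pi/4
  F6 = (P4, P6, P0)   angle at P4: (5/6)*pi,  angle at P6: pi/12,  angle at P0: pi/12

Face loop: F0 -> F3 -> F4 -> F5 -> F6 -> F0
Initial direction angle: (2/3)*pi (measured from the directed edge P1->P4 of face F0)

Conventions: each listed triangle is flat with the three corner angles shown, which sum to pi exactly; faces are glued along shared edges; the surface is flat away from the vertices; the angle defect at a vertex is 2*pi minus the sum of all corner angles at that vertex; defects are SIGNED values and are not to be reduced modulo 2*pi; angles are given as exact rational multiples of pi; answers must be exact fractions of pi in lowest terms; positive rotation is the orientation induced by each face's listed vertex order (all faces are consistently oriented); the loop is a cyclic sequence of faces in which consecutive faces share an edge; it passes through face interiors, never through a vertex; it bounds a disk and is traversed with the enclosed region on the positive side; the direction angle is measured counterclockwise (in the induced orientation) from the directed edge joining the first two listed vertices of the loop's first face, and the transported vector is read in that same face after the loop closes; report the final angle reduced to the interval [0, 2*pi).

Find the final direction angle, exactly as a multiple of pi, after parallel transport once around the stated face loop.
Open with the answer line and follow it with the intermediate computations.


Answer: final direction angle = 0

enclosed vertex P4: corner angles sum to (8/3)*pi, defect = 2*pi - (8/3)*pi = (-2/3)*pi
summing the enclosed defects onto the initial angle, mod 2*pi in the induced orientation:
final angle = (2/3)*pi - (2/3)*pi = 0 (mod 2*pi)


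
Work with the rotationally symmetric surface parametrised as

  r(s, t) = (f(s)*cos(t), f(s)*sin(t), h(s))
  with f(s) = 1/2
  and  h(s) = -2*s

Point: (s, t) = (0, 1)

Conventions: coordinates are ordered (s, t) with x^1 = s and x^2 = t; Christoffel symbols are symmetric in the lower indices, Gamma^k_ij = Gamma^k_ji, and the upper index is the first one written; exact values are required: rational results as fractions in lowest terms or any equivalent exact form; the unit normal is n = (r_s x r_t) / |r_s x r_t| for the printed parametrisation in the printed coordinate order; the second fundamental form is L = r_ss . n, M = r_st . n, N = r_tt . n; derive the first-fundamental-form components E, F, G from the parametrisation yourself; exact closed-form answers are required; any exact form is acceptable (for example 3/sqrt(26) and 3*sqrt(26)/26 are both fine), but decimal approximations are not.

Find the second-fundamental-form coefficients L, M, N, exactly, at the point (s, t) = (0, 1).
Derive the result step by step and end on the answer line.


f = 1/2, f' = 0, f'' = 0, h' = -2, h'' = 0
E = 4, F = 0, G = 1/4; answer radicand W^2 = 4
unnormalised second-form numerators: l = 0, m = 0, n = -1; L = l/sqrt(4), and similarly M = m/sqrt(W^2), N = n/sqrt(W^2)

Answer: L = 0, M = 0, N = -1/2


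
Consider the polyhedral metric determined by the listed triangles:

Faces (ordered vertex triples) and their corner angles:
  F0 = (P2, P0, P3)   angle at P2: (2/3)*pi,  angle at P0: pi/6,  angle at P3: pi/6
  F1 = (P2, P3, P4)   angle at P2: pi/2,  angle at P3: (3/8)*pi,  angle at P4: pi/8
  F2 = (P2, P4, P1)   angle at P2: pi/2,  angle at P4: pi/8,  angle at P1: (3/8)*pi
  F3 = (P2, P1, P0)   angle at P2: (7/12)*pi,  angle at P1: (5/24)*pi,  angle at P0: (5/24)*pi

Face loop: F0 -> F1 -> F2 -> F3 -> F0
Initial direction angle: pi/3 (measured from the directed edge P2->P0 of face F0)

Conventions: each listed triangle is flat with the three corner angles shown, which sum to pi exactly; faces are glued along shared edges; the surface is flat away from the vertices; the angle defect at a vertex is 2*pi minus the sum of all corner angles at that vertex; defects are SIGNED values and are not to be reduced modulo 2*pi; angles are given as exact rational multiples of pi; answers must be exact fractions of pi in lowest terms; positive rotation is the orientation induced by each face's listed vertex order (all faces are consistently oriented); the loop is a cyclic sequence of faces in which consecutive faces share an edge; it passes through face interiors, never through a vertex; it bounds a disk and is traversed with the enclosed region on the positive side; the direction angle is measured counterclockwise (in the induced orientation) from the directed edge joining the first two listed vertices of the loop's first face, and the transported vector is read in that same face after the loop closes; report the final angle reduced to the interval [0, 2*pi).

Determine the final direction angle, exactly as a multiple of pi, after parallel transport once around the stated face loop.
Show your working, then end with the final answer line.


enclosed vertex P2: corner angles sum to (9/4)*pi, defect = 2*pi - (9/4)*pi = -pi/4
the rotation equals the total enclosed defect, so the final angle is initial + defects (mod 2*pi)
final angle = pi/3 - pi/4 = pi/12 (mod 2*pi)

Answer: final direction angle = pi/12


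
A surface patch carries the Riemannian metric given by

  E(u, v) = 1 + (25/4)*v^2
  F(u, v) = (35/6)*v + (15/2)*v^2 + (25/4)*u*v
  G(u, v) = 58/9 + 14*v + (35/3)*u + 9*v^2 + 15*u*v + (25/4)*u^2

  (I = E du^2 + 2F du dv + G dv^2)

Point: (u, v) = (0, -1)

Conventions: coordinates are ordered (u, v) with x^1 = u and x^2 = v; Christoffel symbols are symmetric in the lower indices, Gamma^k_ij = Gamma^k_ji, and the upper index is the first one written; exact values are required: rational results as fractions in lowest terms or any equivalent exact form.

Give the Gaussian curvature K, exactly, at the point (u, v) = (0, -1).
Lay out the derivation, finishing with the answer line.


E = 29/4, F = 5/3, G = 13/9, EG - F^2 = 277/36 at the point
E_u = 0, E_v = -25/2, F_u = -25/4, F_v = -55/6, G_u = -10/3, G_v = -4
E_vv = 25/2, F_uv = 25/4, G_uu = 25/2
K follows from Brioschi's formula, (det M1 - det M2)/(EG - F^2)^2.
M1 = [[-E_vv/2 + F_uv - G_uu/2, E_u/2, F_u - E_v/2], [F_v - G_u/2, E, F], [G_v/2, F, G]] = [[-25/4, 0, 0], [-15/2, 29/4, 5/3], [-2, 5/3, 13/9]]; det M1 = -6925/144
M2 = [[0, E_v/2, G_u/2], [E_v/2, E, F], [G_u/2, F, G]] = [[0, -25/4, -5/3], [-25/4, 29/4, 5/3], [-5/3, 5/3, 13/9]]; det M2 = -6025/144
det M1 - det M2 = -25/4; K = -25/4 / (277/36)^2 = -8100/76729

Answer: K = -8100/76729


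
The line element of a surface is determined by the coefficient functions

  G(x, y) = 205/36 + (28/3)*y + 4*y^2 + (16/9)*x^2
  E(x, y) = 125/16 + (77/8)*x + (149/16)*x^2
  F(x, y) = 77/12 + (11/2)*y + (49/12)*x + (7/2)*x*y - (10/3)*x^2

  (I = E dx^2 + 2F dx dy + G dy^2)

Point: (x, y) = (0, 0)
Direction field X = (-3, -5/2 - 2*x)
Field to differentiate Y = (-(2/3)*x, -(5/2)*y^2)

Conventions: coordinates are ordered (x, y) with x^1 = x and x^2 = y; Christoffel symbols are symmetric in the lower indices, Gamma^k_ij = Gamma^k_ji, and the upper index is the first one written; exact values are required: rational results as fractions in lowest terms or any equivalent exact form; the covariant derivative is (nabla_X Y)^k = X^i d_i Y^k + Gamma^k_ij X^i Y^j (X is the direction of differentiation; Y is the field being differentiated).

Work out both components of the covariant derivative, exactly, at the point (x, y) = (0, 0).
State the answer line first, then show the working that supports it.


Answer: (nabla_X Y)^x = 2, (nabla_X Y)^y = 0

E = 125/16, F = 77/12, G = 205/36 at the point
E_x = 77/8, E_y = 0, F_x = 49/12, F_y = 11/2, G_x = 0, G_y = 28/3
EG - F^2 = 1909/576;  g^inv = (576/1909) * [[205/36, -77/12], [-77/12, 125/16]]
first-kind symbols [ij,l] = (1/2)(d_i g_jl + d_j g_il - d_l g_ij): [xx,x] = E_x/2 = 77/16, [xx,y] = F_x - E_y/2 = 49/12, [xy,x] = E_y/2 = 0, [xy,y] = G_x/2 = 0, [yy,x] = F_y - G_x/2 = 11/2, [yy,y] = G_y/2 = 14/3
Gamma^x_ij = (G*[ij,x] - F*[ij,y])/(EG - F^2), Gamma^y_ij = (E*[ij,y] - F*[ij,x])/(EG - F^2)
Gamma_xxx = 693/1909, Gamma_xxy = 0, Gamma_xyy = 792/1909, Gamma_yxx = 588/1909, Gamma_yxy = 0, Gamma_yyy = 672/1909
X = (-3, -5/2), Y = (0, 0) at the point


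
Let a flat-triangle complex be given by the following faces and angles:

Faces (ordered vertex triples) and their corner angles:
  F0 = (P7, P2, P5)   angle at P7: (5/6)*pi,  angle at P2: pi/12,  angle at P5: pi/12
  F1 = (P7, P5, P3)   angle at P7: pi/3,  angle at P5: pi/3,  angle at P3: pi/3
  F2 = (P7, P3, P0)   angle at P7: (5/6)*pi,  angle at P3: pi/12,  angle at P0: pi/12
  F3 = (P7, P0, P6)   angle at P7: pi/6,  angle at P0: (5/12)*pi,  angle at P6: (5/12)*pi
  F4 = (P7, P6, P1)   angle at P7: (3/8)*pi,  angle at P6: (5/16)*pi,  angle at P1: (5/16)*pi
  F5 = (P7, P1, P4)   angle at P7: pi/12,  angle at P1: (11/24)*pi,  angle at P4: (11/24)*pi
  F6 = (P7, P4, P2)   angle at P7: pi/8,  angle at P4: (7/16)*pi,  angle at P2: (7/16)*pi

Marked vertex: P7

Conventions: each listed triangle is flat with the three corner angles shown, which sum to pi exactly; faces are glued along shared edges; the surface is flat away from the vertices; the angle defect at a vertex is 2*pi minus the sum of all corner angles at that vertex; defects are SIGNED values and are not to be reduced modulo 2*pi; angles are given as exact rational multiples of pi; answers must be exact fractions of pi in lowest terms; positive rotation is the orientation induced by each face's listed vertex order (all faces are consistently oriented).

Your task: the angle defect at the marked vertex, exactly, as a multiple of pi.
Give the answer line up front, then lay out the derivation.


Answer: defect(P7) = (-3/4)*pi

Sum of corner angles at P7: (11/4)*pi
defect = 2*pi - (11/4)*pi


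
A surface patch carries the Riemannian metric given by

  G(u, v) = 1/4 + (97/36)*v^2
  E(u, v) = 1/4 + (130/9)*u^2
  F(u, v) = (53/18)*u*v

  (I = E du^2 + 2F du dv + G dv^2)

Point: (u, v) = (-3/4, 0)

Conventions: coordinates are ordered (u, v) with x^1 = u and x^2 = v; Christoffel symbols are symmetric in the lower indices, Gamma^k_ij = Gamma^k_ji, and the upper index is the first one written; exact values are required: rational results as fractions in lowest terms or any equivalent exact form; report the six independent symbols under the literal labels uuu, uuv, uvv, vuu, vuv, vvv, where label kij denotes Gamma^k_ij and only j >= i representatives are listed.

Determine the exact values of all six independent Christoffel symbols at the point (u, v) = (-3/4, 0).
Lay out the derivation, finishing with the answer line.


E = 67/8, F = 0, G = 1/4 at the point
E_u = -65/3, E_v = 0, F_u = 0, F_v = -53/24, G_u = 0, G_v = 0
EG - F^2 = 67/32;  g^inv = (32/67) * [[1/4, 0], [0, 67/8]]
first-kind symbols [ij,l] = (1/2)(d_i g_jl + d_j g_il - d_l g_ij): [uu,u] = E_u/2 = -65/6, [uu,v] = F_u - E_v/2 = 0, [uv,u] = E_v/2 = 0, [uv,v] = G_u/2 = 0, [vv,u] = F_v - G_u/2 = -53/24, [vv,v] = G_v/2 = 0
Gamma^u_ij = (G*[ij,u] - F*[ij,v])/(EG - F^2), Gamma^v_ij = (E*[ij,v] - F*[ij,u])/(EG - F^2)

Answer: Gamma_uuu = -260/201, Gamma_uuv = 0, Gamma_uvv = -53/201, Gamma_vuu = 0, Gamma_vuv = 0, Gamma_vvv = 0


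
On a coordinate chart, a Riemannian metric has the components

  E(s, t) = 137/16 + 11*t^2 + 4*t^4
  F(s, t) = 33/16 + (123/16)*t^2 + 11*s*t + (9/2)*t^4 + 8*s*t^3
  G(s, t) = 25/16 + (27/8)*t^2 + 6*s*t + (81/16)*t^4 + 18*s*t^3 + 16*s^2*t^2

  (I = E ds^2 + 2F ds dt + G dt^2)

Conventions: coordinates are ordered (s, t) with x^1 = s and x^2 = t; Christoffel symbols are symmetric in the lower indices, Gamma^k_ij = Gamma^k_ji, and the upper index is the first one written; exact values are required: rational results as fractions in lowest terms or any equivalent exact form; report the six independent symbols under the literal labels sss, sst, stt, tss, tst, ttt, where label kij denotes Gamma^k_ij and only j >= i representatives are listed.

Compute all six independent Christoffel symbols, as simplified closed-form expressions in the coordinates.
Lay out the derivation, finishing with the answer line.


E = 137/16 + 11*t^2 + 4*t^4; F = 33/16 + (123/16)*t^2 + 11*s*t + (9/2)*t^4 + 8*s*t^3; G = 25/16 + (27/8)*t^2 + 6*s*t + (81/16)*t^4 + 18*s*t^3 + 16*s^2*t^2
Gamma^k_ij = (1/2) g^{kl} (d_i g_jl + d_j g_il - d_l g_ij), with g^inv = (1/(EG-F^2)) [[G, -F], [-F, E]]
first partials: E_s = 0, E_t = 22*t + 16*t^3, F_s = 11*t + 8*t^3, F_t = (123/8)*t + 11*s + 18*t^3 + 24*s*t^2, G_s = 6*t + 18*t^3 + 32*s*t^2, G_t = (27/4)*t + 6*s + (81/4)*t^3 + 54*s*t^2 + 32*s^2*t
D = EG - F^2 = 73/8 + (115/8)*t^2 + 6*s*t + (145/16)*t^4 + 18*s*t^3 + 16*s^2*t^2
expanded: Gamma^s_ss = (G E_s - 2F F_s + F E_t)/(2D), Gamma^s_st = (G E_t - F G_s)/(2D), Gamma^s_tt = (2G F_t - G G_s - F G_t)/(2D), Gamma^t_ss = (2E F_s - E E_t - F E_s)/(2D), Gamma^t_st = (E G_s - F E_t)/(2D), Gamma^t_tt = (E G_t - 2F F_t + F G_s)/(2D); substitute and cancel common factors

Answer: Gamma_sss = 0, Gamma_sst = (128*t^3 + 176*t)/(256*s^2*t^2 + 288*s*t^3 + 96*s*t + 145*t^4 + 230*t^2 + 146), Gamma_stt = (128*s*t^2 + 176*s + 144*t^3 + 198*t)/(256*s^2*t^2 + 288*s*t^3 + 96*s*t + 145*t^4 + 230*t^2 + 146), Gamma_tss = 0, Gamma_tst = (256*s*t^2 + 144*t^3 + 48*t)/(256*s^2*t^2 + 288*s*t^3 + 96*s*t + 145*t^4 + 230*t^2 + 146), Gamma_ttt = (256*s^2*t + 432*s*t^2 + 48*s + 162*t^3 + 54*t)/(256*s^2*t^2 + 288*s*t^3 + 96*s*t + 145*t^4 + 230*t^2 + 146)


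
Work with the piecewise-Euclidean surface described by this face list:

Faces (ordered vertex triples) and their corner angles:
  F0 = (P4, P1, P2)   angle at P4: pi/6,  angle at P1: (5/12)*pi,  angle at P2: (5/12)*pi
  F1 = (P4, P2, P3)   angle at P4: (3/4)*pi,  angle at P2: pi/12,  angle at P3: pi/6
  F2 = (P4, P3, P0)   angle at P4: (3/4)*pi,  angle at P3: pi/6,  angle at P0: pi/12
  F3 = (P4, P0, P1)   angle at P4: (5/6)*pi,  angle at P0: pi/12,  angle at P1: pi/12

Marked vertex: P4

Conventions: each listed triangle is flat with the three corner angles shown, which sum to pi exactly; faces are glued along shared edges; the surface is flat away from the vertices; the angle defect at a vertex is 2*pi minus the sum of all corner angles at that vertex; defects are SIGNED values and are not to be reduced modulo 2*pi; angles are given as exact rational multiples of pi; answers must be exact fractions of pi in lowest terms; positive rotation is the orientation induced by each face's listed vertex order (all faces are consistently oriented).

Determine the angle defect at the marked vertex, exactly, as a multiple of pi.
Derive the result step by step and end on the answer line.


Sum of corner angles at P4: (5/2)*pi
defect = 2*pi - (5/2)*pi

Answer: defect(P4) = -pi/2
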